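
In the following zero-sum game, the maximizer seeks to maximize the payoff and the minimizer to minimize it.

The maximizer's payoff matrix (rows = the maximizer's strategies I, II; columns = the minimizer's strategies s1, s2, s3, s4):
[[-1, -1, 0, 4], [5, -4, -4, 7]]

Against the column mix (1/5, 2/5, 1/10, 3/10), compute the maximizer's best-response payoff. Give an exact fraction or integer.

11/10

I: (-1)·(1/5) + (-1)·(2/5) + (0)·(1/10) + (4)·(3/10) = 3/5.
II: (5)·(1/5) + (-4)·(2/5) + (-4)·(1/10) + (7)·(3/10) = 11/10.
The best pure response is II with expected payoff 11/10.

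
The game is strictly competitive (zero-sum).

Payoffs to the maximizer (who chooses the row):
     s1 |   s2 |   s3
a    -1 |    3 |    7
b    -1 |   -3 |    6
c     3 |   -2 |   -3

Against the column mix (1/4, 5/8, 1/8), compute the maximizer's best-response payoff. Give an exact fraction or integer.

a: (-1)·(1/4) + (3)·(5/8) + (7)·(1/8) = 5/2.
b: (-1)·(1/4) + (-3)·(5/8) + (6)·(1/8) = -11/8.
c: (3)·(1/4) + (-2)·(5/8) + (-3)·(1/8) = -7/8.
The best pure response is a with expected payoff 5/2.

5/2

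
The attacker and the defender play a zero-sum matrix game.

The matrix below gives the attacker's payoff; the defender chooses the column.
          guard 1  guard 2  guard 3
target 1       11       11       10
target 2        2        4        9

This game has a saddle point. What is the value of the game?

10

Row minima: 10, 2 → the attacker's maximin is 10.
Column maxima: 11, 11, 10 → the defender's minimax is 10.
They coincide at (target 1, guard 3), so the value is 10.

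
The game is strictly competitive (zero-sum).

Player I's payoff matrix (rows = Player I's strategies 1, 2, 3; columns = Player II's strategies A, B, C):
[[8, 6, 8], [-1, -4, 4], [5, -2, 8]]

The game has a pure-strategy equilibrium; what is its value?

Row minima: 6, -4, -2 → Player I's maximin is 6.
Column maxima: 8, 6, 8 → Player II's minimax is 6.
They coincide at (1, B), so the value is 6.

6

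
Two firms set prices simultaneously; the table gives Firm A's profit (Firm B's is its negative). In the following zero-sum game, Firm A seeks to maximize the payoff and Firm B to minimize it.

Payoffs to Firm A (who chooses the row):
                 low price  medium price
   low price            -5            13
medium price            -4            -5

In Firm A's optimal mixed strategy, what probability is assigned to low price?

Row minima are -5 and -5, so Firm A's maximin is -5; column maxima are -4 and 13, so Firm B's minimax is -4. These differ, so the equilibrium is in mixed strategies.
Let Firm A play low price with probability p. Firm B is indifferent when −5p − 4(1−p) = 13p − 5(1−p), giving p = 1/19.

1/19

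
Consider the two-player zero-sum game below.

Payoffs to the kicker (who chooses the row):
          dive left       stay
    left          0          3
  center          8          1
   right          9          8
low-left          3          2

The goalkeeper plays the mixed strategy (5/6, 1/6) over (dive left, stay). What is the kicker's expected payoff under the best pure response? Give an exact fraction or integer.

left: (0)·(5/6) + (3)·(1/6) = 1/2.
center: (8)·(5/6) + (1)·(1/6) = 41/6.
right: (9)·(5/6) + (8)·(1/6) = 53/6.
low-left: (3)·(5/6) + (2)·(1/6) = 17/6.
The best pure response is right with expected payoff 53/6.

53/6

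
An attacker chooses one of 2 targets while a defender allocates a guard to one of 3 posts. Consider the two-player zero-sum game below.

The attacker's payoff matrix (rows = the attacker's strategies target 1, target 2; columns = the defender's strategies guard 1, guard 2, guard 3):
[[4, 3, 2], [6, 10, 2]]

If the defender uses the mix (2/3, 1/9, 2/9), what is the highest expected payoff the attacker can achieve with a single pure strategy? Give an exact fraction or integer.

target 1: (4)·(2/3) + (3)·(1/9) + (2)·(2/9) = 31/9.
target 2: (6)·(2/3) + (10)·(1/9) + (2)·(2/9) = 50/9.
The best pure response is target 2 with expected payoff 50/9.

50/9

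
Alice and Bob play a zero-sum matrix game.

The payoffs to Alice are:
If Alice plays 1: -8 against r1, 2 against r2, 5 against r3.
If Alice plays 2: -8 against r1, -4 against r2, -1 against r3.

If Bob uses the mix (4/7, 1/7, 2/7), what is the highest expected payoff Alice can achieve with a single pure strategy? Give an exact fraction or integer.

1: (-8)·(4/7) + (2)·(1/7) + (5)·(2/7) = -20/7.
2: (-8)·(4/7) + (-4)·(1/7) + (-1)·(2/7) = -38/7.
The best pure response is 1 with expected payoff -20/7.

-20/7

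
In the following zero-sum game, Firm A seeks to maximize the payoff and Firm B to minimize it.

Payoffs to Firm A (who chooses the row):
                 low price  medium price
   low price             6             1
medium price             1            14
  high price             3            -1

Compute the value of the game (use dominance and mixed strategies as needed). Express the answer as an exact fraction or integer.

83/18

Row high price is strictly dominated by row low price, so Firm A never plays it.
The remaining 2×2 game on (low price, medium price) × (low price, medium price) has no saddle point. Let Firm A play low price with probability p; indifference gives 6p + (1−p) = p + 14(1−p), so p = 13/18.
Similarly Firm B's optimal q on low price is 13/18, and the value is 6·(13/18) + (1)·(5/18) = 83/18.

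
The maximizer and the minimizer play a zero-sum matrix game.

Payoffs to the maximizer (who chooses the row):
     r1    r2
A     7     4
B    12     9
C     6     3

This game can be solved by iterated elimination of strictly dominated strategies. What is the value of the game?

9

Column r1 is strictly dominated by r2 for the minimizer (4<7, 9<12, 3<6); eliminate r1.
Row A is strictly dominated by row B (9>4); eliminate A.
Row C is strictly dominated by row B (9>3); eliminate C.
Only (B, r2) remains, with payoff 9.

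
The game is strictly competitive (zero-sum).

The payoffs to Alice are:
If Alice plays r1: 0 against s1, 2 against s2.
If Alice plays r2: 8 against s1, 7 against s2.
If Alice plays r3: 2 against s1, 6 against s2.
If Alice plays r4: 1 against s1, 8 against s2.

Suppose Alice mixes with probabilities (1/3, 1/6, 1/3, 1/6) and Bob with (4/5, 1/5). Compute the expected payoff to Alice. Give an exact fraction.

Against (4/5, 1/5), each row's expected payoff is r1: 2/5; r2: 39/5; r3: 14/5; r4: 12/5.
Taking the (1/3, 1/6, 1/3, 1/6)-weighted average: (1/3)·(2/5) + (1/6)·(39/5) + (1/3)·(14/5) + (1/6)·(12/5) = 83/30.

83/30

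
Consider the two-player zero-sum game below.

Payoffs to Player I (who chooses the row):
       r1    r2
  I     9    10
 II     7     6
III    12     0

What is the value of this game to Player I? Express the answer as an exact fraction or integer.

120/13

Row II is strictly dominated by row I, so Player I never plays it.
The remaining 2×2 game on (I, III) × (r1, r2) has no saddle point. Let Player I play I with probability p; indifference gives 9p + 12(1−p) = 10p, so p = 12/13.
Similarly Player II's optimal q on r1 is 10/13, and the value is 9·(10/13) + (10)·(3/13) = 120/13.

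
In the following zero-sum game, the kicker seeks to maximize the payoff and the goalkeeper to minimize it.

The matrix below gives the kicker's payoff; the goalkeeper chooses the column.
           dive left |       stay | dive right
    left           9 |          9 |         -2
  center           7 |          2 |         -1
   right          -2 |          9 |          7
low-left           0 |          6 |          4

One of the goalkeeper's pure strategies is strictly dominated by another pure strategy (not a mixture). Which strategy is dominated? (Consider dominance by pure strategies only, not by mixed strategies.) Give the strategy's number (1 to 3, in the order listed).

2

The goalkeeper prefers columns that give the kicker less. Compare stay with dive right: -2 < 9, -1 < 2, 7 < 9, 4 < 6.
So dive right strictly dominates stay for the goalkeeper; stay is strictly dominated.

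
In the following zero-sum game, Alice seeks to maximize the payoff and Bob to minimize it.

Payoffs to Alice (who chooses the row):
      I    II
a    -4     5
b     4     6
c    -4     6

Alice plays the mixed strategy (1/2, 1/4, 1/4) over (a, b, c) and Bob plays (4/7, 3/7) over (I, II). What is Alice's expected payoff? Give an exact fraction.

17/14

Against (4/7, 3/7), each row's expected payoff is a: -1/7; b: 34/7; c: 2/7.
Taking the (1/2, 1/4, 1/4)-weighted average: (1/2)·(-1/7) + (1/4)·(34/7) + (1/4)·(2/7) = 17/14.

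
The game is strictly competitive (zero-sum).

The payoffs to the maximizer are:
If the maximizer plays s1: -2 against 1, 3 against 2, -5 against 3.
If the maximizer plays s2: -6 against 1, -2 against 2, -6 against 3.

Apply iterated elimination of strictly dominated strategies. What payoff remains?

Column 2 is strictly dominated by 1 for the minimizer (-2<3, -6<-2); eliminate 2.
Row s2 is strictly dominated by row s1 (-2>-6, -5>-6); eliminate s2.
Column 1 is strictly dominated by 3 for the minimizer (-5<-2); eliminate 1.
Only (s1, 3) remains, with payoff -5.

-5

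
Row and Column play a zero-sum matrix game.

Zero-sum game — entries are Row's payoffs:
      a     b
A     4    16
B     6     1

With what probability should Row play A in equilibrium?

Row minima are 4 and 1, so Row's maximin is 4; column maxima are 6 and 16, so Column's minimax is 6. These differ, so the equilibrium is in mixed strategies.
Let Row play A with probability p. Column is indifferent when 4p + 6(1−p) = 16p + (1−p), giving p = 5/17.

5/17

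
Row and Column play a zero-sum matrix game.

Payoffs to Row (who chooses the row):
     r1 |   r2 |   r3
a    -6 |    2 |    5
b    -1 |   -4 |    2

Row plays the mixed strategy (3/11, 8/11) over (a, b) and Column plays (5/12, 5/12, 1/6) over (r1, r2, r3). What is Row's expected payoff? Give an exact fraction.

-3/2

Against (5/12, 5/12, 1/6), each row's expected payoff is a: -5/6; b: -7/4.
Taking the (3/11, 8/11)-weighted average: (3/11)·(-5/6) + (8/11)·(-7/4) = -3/2.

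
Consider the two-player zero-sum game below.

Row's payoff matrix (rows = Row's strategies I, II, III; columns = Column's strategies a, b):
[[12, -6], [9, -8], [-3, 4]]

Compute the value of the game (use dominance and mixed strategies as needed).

6/5

Row II is strictly dominated by row I, so Row never plays it.
The remaining 2×2 game on (I, III) × (a, b) has no saddle point. Let Row play I with probability p; indifference gives 12p − 3(1−p) = −6p + 4(1−p), so p = 7/25.
Similarly Column's optimal q on a is 2/5, and the value is 12·(2/5) + (-6)·(3/5) = 6/5.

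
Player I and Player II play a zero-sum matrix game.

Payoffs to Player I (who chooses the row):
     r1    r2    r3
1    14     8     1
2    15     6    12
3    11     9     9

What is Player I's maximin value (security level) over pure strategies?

9

The worst-case payoff for each row is 1: 1, 2: 6, 3: 9.
The best of these is 9.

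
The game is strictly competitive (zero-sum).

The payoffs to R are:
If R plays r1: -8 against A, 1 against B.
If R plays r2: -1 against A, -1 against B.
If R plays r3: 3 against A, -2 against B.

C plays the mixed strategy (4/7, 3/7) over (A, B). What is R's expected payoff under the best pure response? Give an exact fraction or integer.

r1: (-8)·(4/7) + (1)·(3/7) = -29/7.
r2: (-1)·(4/7) + (-1)·(3/7) = -1.
r3: (3)·(4/7) + (-2)·(3/7) = 6/7.
The best pure response is r3 with expected payoff 6/7.

6/7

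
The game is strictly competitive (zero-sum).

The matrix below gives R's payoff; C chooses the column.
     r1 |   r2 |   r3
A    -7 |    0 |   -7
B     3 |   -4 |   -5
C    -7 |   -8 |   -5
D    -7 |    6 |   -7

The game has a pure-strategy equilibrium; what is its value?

Row minima: -7, -5, -8, -7 → R's maximin is -5.
Column maxima: 3, 6, -5 → C's minimax is -5.
They coincide at (B, r3), so the value is -5.

-5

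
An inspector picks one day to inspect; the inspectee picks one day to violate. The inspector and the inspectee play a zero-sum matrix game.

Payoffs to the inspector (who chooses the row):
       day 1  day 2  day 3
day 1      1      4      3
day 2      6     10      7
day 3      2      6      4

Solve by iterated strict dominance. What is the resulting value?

6

Column day 3 is strictly dominated by day 1 for the inspectee (1<3, 6<7, 2<4); eliminate day 3.
Column day 2 is strictly dominated by day 1 for the inspectee (1<4, 6<10, 2<6); eliminate day 2.
Row day 1 is strictly dominated by row day 2 (6>1); eliminate day 1.
Row day 3 is strictly dominated by row day 2 (6>2); eliminate day 3.
Only (day 2, day 1) remains, with payoff 6.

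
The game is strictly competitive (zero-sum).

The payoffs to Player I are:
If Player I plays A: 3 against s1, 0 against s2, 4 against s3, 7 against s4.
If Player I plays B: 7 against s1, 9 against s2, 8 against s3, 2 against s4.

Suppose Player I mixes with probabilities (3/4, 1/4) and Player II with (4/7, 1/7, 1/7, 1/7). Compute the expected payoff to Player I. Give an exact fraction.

29/7

Against (4/7, 1/7, 1/7, 1/7), each row's expected payoff is A: 23/7; B: 47/7.
Taking the (3/4, 1/4)-weighted average: (3/4)·(23/7) + (1/4)·(47/7) = 29/7.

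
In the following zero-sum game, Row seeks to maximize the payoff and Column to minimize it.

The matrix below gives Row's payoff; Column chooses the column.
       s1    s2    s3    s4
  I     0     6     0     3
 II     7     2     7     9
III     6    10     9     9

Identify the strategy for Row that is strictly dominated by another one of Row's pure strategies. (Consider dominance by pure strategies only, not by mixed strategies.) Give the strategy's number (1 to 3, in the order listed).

1

Compare I with III: 6 > 0, 10 > 6, 9 > 0, 9 > 3.
So III strictly dominates I for Row; I is strictly dominated.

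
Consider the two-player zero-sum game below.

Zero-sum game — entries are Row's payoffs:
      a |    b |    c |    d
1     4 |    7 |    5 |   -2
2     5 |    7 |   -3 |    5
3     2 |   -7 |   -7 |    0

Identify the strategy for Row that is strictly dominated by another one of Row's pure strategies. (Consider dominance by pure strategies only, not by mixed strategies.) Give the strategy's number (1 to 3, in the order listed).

Compare 3 with 2: 5 > 2, 7 > -7, -3 > -7, 5 > 0.
So 2 strictly dominates 3 for Row; 3 is strictly dominated.

3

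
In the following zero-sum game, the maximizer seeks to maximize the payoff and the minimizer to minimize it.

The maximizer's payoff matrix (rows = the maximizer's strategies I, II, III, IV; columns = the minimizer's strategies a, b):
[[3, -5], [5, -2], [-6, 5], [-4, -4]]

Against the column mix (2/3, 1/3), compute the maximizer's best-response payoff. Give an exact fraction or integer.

I: (3)·(2/3) + (-5)·(1/3) = 1/3.
II: (5)·(2/3) + (-2)·(1/3) = 8/3.
III: (-6)·(2/3) + (5)·(1/3) = -7/3.
IV: (-4)·(2/3) + (-4)·(1/3) = -4.
The best pure response is II with expected payoff 8/3.

8/3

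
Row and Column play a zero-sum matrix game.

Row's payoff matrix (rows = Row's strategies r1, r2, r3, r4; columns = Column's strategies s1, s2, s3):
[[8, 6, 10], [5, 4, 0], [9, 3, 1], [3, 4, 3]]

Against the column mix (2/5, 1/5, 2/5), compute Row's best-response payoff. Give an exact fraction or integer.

r1: (8)·(2/5) + (6)·(1/5) + (10)·(2/5) = 42/5.
r2: (5)·(2/5) + (4)·(1/5) + (0)·(2/5) = 14/5.
r3: (9)·(2/5) + (3)·(1/5) + (1)·(2/5) = 23/5.
r4: (3)·(2/5) + (4)·(1/5) + (3)·(2/5) = 16/5.
The best pure response is r1 with expected payoff 42/5.

42/5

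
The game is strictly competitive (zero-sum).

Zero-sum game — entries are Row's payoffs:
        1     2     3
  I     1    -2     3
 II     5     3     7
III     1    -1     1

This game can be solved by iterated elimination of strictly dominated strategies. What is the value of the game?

3

Column 1 is strictly dominated by 2 for Column (-2<1, 3<5, -1<1); eliminate 1.
Column 3 is strictly dominated by 2 for Column (-2<3, 3<7, -1<1); eliminate 3.
Row I is strictly dominated by row II (3>-2); eliminate I.
Row III is strictly dominated by row II (3>-1); eliminate III.
Only (II, 2) remains, with payoff 3.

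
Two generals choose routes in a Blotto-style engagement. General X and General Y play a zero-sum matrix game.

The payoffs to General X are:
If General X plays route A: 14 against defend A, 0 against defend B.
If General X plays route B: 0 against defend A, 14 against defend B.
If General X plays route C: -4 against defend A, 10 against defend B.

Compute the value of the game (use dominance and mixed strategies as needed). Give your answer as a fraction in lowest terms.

Row route C is strictly dominated by row route B, so General X never plays it.
The remaining 2×2 game on (route A, route B) × (defend A, defend B) has no saddle point. Let General X play route A with probability p; indifference gives 14p = 14(1−p), so p = 1/2.
Similarly General Y's optimal q on defend A is 1/2, and the value is 14·(1/2) + (0)·(1/2) = 7.

7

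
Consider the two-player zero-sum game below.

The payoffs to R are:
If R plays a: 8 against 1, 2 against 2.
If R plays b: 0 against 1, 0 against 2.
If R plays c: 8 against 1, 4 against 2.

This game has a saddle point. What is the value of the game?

Row minima: 2, 0, 4 → R's maximin is 4.
Column maxima: 8, 4 → C's minimax is 4.
They coincide at (c, 2), so the value is 4.

4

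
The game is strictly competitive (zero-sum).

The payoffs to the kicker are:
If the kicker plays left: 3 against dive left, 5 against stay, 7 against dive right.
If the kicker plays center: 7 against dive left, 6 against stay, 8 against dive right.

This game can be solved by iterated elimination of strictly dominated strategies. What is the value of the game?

Row left is strictly dominated by row center (7>3, 6>5, 8>7); eliminate left.
Column dive left is strictly dominated by stay for the goalkeeper (6<7); eliminate dive left.
Column dive right is strictly dominated by stay for the goalkeeper (6<8); eliminate dive right.
Only (center, stay) remains, with payoff 6.

6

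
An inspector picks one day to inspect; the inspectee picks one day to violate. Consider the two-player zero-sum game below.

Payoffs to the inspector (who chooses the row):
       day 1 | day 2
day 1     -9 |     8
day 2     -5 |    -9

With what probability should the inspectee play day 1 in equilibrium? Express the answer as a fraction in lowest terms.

17/21

Row minima are -9 and -9, so the inspector's maximin is -9; column maxima are -5 and 8, so the inspectee's minimax is -5. These differ, so the equilibrium is in mixed strategies.
Let the inspectee play day 1 with probability q. The inspector is indifferent when −9q + 8(1−q) = −5q − 9(1−q), giving q = 17/21.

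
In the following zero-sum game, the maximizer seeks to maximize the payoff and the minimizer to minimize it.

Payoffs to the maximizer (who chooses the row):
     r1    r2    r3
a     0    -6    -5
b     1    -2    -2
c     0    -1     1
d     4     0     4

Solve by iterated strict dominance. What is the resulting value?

Row b is strictly dominated by row d (4>1, 0>-2, 4>-2); eliminate b.
Column r1 is strictly dominated by r2 for the minimizer (-6<0, -1<0, 0<4); eliminate r1.
Row c is strictly dominated by row d (0>-1, 4>1); eliminate c.
Row a is strictly dominated by row d (0>-6, 4>-5); eliminate a.
Column r3 is strictly dominated by r2 for the minimizer (0<4); eliminate r3.
Only (d, r2) remains, with payoff 0.

0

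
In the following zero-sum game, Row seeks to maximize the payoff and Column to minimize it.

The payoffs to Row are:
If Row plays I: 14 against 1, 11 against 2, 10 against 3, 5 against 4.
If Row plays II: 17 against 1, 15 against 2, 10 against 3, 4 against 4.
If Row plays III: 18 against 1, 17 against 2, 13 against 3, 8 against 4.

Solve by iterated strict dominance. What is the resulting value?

Column 1 is strictly dominated by 2 for Column (11<14, 15<17, 17<18); eliminate 1.
Column 2 is strictly dominated by 3 for Column (10<11, 10<15, 13<17); eliminate 2.
Column 3 is strictly dominated by 4 for Column (5<10, 4<10, 8<13); eliminate 3.
Row I is strictly dominated by row III (8>5); eliminate I.
Row II is strictly dominated by row III (8>4); eliminate II.
Only (III, 4) remains, with payoff 8.

8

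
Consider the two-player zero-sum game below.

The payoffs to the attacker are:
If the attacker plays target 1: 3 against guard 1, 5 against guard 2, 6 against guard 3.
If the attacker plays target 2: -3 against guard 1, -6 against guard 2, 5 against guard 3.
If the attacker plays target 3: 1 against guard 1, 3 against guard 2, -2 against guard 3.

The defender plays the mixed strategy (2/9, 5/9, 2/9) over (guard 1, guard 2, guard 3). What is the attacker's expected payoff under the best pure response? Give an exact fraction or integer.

43/9

target 1: (3)·(2/9) + (5)·(5/9) + (6)·(2/9) = 43/9.
target 2: (-3)·(2/9) + (-6)·(5/9) + (5)·(2/9) = -26/9.
target 3: (1)·(2/9) + (3)·(5/9) + (-2)·(2/9) = 13/9.
The best pure response is target 1 with expected payoff 43/9.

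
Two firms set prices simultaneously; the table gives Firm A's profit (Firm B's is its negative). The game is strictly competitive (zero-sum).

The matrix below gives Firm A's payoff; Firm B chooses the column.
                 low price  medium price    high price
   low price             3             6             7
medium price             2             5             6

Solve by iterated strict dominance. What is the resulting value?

Column medium price is strictly dominated by low price for Firm B (3<6, 2<5); eliminate medium price.
Column high price is strictly dominated by low price for Firm B (3<7, 2<6); eliminate high price.
Row medium price is strictly dominated by row low price (3>2); eliminate medium price.
Only (low price, low price) remains, with payoff 3.

3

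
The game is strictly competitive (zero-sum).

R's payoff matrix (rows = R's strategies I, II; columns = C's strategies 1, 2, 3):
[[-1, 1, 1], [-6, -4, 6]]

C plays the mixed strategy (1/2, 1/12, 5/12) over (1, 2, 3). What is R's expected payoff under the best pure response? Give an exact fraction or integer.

I: (-1)·(1/2) + (1)·(1/12) + (1)·(5/12) = 0.
II: (-6)·(1/2) + (-4)·(1/12) + (6)·(5/12) = -5/6.
The best pure response is I with expected payoff 0.

0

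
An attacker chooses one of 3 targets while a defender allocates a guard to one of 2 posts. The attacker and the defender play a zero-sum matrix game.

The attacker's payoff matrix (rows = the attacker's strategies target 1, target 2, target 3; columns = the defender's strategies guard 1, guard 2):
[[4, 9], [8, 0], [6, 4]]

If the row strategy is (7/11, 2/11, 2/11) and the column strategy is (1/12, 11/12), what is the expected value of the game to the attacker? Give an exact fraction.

279/44

Against (1/12, 11/12), each row's expected payoff is target 1: 103/12; target 2: 2/3; target 3: 25/6.
Taking the (7/11, 2/11, 2/11)-weighted average: (7/11)·(103/12) + (2/11)·(2/3) + (2/11)·(25/6) = 279/44.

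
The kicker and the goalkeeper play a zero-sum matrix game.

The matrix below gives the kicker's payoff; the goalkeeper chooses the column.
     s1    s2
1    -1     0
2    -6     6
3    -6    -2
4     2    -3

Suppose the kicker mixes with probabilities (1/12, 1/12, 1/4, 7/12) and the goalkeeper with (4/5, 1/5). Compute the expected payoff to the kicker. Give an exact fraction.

Against (4/5, 1/5), each row's expected payoff is 1: -4/5; 2: -18/5; 3: -26/5; 4: 1.
Taking the (1/12, 1/12, 1/4, 7/12)-weighted average: (1/12)·(-4/5) + (1/12)·(-18/5) + (1/4)·(-26/5) + (7/12)·(1) = -13/12.

-13/12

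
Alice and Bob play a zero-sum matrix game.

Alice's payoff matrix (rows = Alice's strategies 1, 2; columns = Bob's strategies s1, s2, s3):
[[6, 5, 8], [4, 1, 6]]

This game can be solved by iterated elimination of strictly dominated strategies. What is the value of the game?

Row 2 is strictly dominated by row 1 (6>4, 5>1, 8>6); eliminate 2.
Column s3 is strictly dominated by s1 for Bob (6<8); eliminate s3.
Column s1 is strictly dominated by s2 for Bob (5<6); eliminate s1.
Only (1, s2) remains, with payoff 5.

5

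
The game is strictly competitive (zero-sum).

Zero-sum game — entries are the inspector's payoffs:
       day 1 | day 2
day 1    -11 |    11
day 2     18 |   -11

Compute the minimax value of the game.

77/51

Row minima are -11 and -11, so the inspector's maximin is -11; column maxima are 18 and 11, so the inspectee's minimax is 11. These differ, so the equilibrium is in mixed strategies.
Let the inspector play day 1 with probability p. The inspectee is indifferent when −11p + 18(1−p) = 11p − 11(1−p), giving p = 29/51.
Let the inspectee play day 1 with probability q. The inspector is indifferent when −11q + 11(1−q) = 18q − 11(1−q), giving q = 22/51.
The value is -11·(22/51) + (11)·(29/51) = 77/51.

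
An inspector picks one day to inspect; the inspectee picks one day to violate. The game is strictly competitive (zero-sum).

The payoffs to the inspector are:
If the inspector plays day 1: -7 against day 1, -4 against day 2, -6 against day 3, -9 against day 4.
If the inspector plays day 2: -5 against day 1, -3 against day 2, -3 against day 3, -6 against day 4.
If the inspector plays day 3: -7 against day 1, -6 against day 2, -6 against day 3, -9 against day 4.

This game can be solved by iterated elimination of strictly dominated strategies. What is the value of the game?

Column day 1 is strictly dominated by day 4 for the inspectee (-9<-7, -6<-5, -9<-7); eliminate day 1.
Row day 3 is strictly dominated by row day 2 (-3>-6, -3>-6, -6>-9); eliminate day 3.
Row day 1 is strictly dominated by row day 2 (-3>-4, -3>-6, -6>-9); eliminate day 1.
Column day 2 is strictly dominated by day 4 for the inspectee (-6<-3); eliminate day 2.
Column day 3 is strictly dominated by day 4 for the inspectee (-6<-3); eliminate day 3.
Only (day 2, day 4) remains, with payoff -6.

-6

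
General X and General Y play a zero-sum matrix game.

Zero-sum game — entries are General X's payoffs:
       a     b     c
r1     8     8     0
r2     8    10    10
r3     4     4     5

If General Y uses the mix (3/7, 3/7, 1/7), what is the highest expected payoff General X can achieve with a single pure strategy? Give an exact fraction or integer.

64/7

r1: (8)·(3/7) + (8)·(3/7) + (0)·(1/7) = 48/7.
r2: (8)·(3/7) + (10)·(3/7) + (10)·(1/7) = 64/7.
r3: (4)·(3/7) + (4)·(3/7) + (5)·(1/7) = 29/7.
The best pure response is r2 with expected payoff 64/7.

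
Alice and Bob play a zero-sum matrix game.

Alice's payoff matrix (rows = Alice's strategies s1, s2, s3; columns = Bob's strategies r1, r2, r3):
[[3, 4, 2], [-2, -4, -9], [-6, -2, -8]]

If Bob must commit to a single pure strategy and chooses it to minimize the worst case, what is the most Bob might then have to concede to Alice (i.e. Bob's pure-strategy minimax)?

2

The worst case (largest entry) in each column is r1: 3, r2: 4, r3: 2.
The best (smallest) of these is 2.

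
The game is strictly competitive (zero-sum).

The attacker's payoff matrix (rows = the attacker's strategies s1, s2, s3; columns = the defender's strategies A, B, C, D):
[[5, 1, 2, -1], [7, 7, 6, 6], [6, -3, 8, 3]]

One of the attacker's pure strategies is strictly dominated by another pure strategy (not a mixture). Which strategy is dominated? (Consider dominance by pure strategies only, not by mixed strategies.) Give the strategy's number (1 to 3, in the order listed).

Compare s1 with s2: 7 > 5, 7 > 1, 6 > 2, 6 > -1.
So s2 strictly dominates s1 for the attacker; s1 is strictly dominated.

1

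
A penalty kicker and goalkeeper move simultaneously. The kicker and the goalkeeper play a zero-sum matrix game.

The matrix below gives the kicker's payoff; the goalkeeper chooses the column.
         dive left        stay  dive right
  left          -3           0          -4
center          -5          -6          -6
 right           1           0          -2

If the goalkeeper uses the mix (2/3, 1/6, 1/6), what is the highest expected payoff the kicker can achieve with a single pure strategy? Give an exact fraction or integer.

left: (-3)·(2/3) + (0)·(1/6) + (-4)·(1/6) = -8/3.
center: (-5)·(2/3) + (-6)·(1/6) + (-6)·(1/6) = -16/3.
right: (1)·(2/3) + (0)·(1/6) + (-2)·(1/6) = 1/3.
The best pure response is right with expected payoff 1/3.

1/3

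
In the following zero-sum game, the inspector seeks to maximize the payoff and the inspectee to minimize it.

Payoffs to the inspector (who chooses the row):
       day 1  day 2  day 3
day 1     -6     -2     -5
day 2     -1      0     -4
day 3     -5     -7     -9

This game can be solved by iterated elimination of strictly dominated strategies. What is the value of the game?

-4

Row day 1 is strictly dominated by row day 2 (-1>-6, 0>-2, -4>-5); eliminate day 1.
Row day 3 is strictly dominated by row day 2 (-1>-5, 0>-7, -4>-9); eliminate day 3.
Column day 1 is strictly dominated by day 3 for the inspectee (-4<-1); eliminate day 1.
Column day 2 is strictly dominated by day 3 for the inspectee (-4<0); eliminate day 2.
Only (day 2, day 3) remains, with payoff -4.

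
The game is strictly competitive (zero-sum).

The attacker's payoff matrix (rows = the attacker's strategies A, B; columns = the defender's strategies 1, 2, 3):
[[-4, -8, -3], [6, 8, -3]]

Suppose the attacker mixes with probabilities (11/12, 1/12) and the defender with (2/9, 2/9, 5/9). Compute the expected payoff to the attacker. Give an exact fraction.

Against (2/9, 2/9, 5/9), each row's expected payoff is A: -13/3; B: 13/9.
Taking the (11/12, 1/12)-weighted average: (11/12)·(-13/3) + (1/12)·(13/9) = -104/27.

-104/27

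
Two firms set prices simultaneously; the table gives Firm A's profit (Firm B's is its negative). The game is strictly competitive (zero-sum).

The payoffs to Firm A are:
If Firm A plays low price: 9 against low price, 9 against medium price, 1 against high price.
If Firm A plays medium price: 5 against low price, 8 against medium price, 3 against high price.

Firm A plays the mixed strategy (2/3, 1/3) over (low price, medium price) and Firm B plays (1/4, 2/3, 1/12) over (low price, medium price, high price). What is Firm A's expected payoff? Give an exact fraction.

47/6

Against (1/4, 2/3, 1/12), each row's expected payoff is low price: 25/3; medium price: 41/6.
Taking the (2/3, 1/3)-weighted average: (2/3)·(25/3) + (1/3)·(41/6) = 47/6.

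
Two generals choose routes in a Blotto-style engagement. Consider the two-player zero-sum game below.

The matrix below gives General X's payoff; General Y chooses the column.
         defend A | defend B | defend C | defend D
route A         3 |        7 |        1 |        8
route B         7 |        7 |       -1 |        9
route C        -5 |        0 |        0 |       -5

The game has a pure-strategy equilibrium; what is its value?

Row minima: 1, -1, -5 → General X's maximin is 1.
Column maxima: 7, 7, 1, 9 → General Y's minimax is 1.
They coincide at (route A, defend C), so the value is 1.

1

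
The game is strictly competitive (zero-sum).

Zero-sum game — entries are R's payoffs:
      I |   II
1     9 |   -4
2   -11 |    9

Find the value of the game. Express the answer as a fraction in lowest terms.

37/33

Row minima are -4 and -11, so R's maximin is -4; column maxima are 9 and 9, so C's minimax is 9. These differ, so the equilibrium is in mixed strategies.
Let R play 1 with probability p. C is indifferent when 9p − 11(1−p) = −4p + 9(1−p), giving p = 20/33.
Let C play I with probability q. R is indifferent when 9q − 4(1−q) = −11q + 9(1−q), giving q = 13/33.
The value is 9·(13/33) + (-4)·(20/33) = 37/33.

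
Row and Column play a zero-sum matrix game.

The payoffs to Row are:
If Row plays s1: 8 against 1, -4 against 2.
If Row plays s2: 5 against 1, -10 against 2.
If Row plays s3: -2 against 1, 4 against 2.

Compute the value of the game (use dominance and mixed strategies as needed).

Row s2 is strictly dominated by row s1, so Row never plays it.
The remaining 2×2 game on (s1, s3) × (1, 2) has no saddle point. Let Row play s1 with probability p; indifference gives 8p − 2(1−p) = −4p + 4(1−p), so p = 1/3.
Similarly Column's optimal q on 1 is 4/9, and the value is 8·(4/9) + (-4)·(5/9) = 4/3.

4/3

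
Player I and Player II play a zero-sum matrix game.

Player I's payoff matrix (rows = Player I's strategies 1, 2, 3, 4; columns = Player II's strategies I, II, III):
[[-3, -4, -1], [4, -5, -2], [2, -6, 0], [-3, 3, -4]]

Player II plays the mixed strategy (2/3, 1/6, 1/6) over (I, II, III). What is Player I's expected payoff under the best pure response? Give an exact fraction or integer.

3/2

1: (-3)·(2/3) + (-4)·(1/6) + (-1)·(1/6) = -17/6.
2: (4)·(2/3) + (-5)·(1/6) + (-2)·(1/6) = 3/2.
3: (2)·(2/3) + (-6)·(1/6) + (0)·(1/6) = 1/3.
4: (-3)·(2/3) + (3)·(1/6) + (-4)·(1/6) = -13/6.
The best pure response is 2 with expected payoff 3/2.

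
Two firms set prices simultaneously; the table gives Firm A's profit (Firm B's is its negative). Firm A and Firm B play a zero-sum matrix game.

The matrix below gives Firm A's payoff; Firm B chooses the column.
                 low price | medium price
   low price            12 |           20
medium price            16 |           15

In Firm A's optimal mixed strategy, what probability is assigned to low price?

1/9

Row minima are 12 and 15, so Firm A's maximin is 15; column maxima are 16 and 20, so Firm B's minimax is 16. These differ, so the equilibrium is in mixed strategies.
Let Firm A play low price with probability p. Firm B is indifferent when 12p + 16(1−p) = 20p + 15(1−p), giving p = 1/9.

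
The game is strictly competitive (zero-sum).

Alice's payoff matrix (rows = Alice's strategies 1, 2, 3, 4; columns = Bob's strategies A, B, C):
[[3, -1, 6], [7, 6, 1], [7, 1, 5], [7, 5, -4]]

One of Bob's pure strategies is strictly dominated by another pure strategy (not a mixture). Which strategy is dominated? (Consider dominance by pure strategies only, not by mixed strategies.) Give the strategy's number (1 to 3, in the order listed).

1

Bob prefers columns that give Alice less. Compare A with B: -1 < 3, 6 < 7, 1 < 7, 5 < 7.
So B strictly dominates A for Bob; A is strictly dominated.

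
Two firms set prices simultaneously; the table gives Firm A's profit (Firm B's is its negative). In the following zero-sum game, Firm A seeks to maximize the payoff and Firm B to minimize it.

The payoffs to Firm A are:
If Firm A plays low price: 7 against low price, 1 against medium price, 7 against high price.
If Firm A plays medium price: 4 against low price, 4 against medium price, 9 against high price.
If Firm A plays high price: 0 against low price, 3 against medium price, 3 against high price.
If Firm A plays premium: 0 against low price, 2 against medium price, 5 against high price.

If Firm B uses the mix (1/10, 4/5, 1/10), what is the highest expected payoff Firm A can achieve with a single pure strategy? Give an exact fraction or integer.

9/2

low price: (7)·(1/10) + (1)·(4/5) + (7)·(1/10) = 11/5.
medium price: (4)·(1/10) + (4)·(4/5) + (9)·(1/10) = 9/2.
high price: (0)·(1/10) + (3)·(4/5) + (3)·(1/10) = 27/10.
premium: (0)·(1/10) + (2)·(4/5) + (5)·(1/10) = 21/10.
The best pure response is medium price with expected payoff 9/2.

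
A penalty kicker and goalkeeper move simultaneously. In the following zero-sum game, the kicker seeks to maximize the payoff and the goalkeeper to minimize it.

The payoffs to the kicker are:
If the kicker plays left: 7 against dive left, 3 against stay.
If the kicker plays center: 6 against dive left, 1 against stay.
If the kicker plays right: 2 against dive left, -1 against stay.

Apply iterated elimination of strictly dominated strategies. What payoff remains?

3

Column dive left is strictly dominated by stay for the goalkeeper (3<7, 1<6, -1<2); eliminate dive left.
Row right is strictly dominated by row left (3>-1); eliminate right.
Row center is strictly dominated by row left (3>1); eliminate center.
Only (left, stay) remains, with payoff 3.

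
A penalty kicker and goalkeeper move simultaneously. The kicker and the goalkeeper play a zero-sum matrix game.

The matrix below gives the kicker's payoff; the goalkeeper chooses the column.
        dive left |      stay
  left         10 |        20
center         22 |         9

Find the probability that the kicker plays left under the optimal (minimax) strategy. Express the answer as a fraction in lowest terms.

Row minima are 10 and 9, so the kicker's maximin is 10; column maxima are 22 and 20, so the goalkeeper's minimax is 20. These differ, so the equilibrium is in mixed strategies.
Let the kicker play left with probability p. The goalkeeper is indifferent when 10p + 22(1−p) = 20p + 9(1−p), giving p = 13/23.

13/23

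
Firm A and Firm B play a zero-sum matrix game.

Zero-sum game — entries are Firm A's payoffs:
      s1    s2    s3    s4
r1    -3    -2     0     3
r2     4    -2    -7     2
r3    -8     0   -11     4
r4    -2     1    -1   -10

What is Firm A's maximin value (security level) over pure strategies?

The worst-case payoff for each row is r1: -3, r2: -7, r3: -11, r4: -10.
The best of these is -3.

-3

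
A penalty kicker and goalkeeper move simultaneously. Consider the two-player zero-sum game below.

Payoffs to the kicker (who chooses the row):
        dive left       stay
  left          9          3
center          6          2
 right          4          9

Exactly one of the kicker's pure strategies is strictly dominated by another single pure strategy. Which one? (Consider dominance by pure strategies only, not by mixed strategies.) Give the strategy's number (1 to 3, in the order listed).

2

Compare center with left: 9 > 6, 3 > 2.
So left strictly dominates center for the kicker; center is strictly dominated.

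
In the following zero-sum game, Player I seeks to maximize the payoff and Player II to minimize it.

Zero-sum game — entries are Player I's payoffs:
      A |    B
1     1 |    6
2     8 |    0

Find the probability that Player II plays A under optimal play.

6/13

Row minima are 1 and 0, so Player I's maximin is 1; column maxima are 8 and 6, so Player II's minimax is 6. These differ, so the equilibrium is in mixed strategies.
Let Player II play A with probability q. Player I is indifferent when q + 6(1−q) = 8q, giving q = 6/13.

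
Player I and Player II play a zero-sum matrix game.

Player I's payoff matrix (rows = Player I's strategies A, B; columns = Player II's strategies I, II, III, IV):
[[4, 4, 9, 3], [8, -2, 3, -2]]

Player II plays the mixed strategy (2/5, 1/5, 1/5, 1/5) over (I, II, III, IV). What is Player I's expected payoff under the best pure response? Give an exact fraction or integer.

A: (4)·(2/5) + (4)·(1/5) + (9)·(1/5) + (3)·(1/5) = 24/5.
B: (8)·(2/5) + (-2)·(1/5) + (3)·(1/5) + (-2)·(1/5) = 3.
The best pure response is A with expected payoff 24/5.

24/5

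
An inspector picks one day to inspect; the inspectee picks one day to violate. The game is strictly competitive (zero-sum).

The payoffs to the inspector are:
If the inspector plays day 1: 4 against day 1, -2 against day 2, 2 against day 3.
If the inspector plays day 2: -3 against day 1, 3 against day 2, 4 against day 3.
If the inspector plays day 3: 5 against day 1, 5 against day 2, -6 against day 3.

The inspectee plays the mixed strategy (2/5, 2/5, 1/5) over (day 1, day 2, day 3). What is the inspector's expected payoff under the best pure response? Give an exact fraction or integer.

day 1: (4)·(2/5) + (-2)·(2/5) + (2)·(1/5) = 6/5.
day 2: (-3)·(2/5) + (3)·(2/5) + (4)·(1/5) = 4/5.
day 3: (5)·(2/5) + (5)·(2/5) + (-6)·(1/5) = 14/5.
The best pure response is day 3 with expected payoff 14/5.

14/5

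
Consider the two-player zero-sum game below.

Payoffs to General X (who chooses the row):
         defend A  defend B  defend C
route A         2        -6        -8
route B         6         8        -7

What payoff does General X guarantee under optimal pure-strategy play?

-7

Row minima: -8, -7 → General X's maximin is -7.
Column maxima: 6, 8, -7 → General Y's minimax is -7.
They coincide at (route B, defend C), so the value is -7.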